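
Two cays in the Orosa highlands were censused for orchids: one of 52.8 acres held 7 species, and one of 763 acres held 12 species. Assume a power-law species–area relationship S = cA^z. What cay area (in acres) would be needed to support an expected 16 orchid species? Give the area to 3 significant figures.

z = ln(12/7) / ln(763/52.8) = 0.5390 / 2.6707 = 0.2018
c = 7 / 52.8^0.2018 = 7 / 2.227 = 3.144
A = (16/3.144)^(1/0.2018) ⇒ ln A = ln(5.09)/0.2018 = 8.0627
A = e^8.0627 ≈ 3174 acres

3170 acres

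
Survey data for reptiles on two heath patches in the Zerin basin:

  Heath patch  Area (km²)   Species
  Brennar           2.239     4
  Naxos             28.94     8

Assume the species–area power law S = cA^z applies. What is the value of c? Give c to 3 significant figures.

z = ln(S₂/S₁) / ln(A₂/A₁) = ln(8/4) / ln(28.94/2.239) = 0.6931 / 2.5592 = 0.2708
c = S₁ / A₁^z = 4 / 2.239^0.2708 = 4 / 1.244 = 3.216

3.22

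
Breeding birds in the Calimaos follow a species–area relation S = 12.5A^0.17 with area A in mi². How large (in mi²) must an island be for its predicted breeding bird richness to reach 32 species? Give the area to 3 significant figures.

32 = 12.5 × A^0.17  ⇒  A^0.17 = 32/12.5 = 2.56
ln A = ln(2.56) / 0.17 = 0.9400 / 0.17 = 5.5295
A = e^5.5295 ≈ 252 mi²

252 mi²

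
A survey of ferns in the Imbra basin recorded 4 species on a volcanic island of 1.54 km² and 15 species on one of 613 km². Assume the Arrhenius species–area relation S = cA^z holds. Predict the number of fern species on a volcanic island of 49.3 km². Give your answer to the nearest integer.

9

z = ln(15/4) / ln(613/1.54) = 1.3218 / 5.9866 = 0.2208
c = 4 / 1.54^0.2208 = 4 / 1.1 = 3.636
S₃ = 3.636 × 49.3^0.2208 = 3.636 × 2.365 ≈ 8.598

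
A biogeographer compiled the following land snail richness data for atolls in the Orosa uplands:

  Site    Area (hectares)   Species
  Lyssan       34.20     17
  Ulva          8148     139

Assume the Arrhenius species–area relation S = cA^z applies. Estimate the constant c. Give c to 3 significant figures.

z = ln(S₂/S₁) / ln(A₂/A₁) = ln(139/17) / ln(8148/34.2) = 2.1013 / 5.4733 = 0.3839
c = S₁ / A₁^z = 17 / 34.2^0.3839 = 17 / 3.881 = 4.38

4.38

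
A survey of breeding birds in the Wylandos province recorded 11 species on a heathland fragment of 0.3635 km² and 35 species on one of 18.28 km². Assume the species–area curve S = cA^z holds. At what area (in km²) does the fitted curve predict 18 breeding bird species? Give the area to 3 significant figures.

z = ln(35/11) / ln(18.28/0.3635) = 1.1575 / 3.9178 = 0.2954
c = 11 / 0.3635^0.2954 = 11 / 0.7416 = 14.83
A = (18/14.83)^(1/0.2954) ⇒ ln A = ln(1.213)/0.2954 = 0.6550
A = e^0.6550 ≈ 1.925 km²

1.93 km²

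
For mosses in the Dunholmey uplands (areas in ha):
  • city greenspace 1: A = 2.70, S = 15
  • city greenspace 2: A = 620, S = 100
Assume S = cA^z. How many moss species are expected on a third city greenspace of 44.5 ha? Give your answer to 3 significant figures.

z = ln(100/15) / ln(620/2.7) = 1.8971 / 5.4365 = 0.3490
c = 15 / 2.7^0.3490 = 15 / 1.414 = 10.61
S₃ = 10.61 × 44.5^0.3490 = 10.61 × 3.76 ≈ 39.88

39.9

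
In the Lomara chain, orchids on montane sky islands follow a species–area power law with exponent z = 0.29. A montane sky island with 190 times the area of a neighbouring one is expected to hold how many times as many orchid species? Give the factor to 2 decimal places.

S₂/S₁ = (A₂/A₁)^z = 190^0.29
ln(S₂/S₁) = 0.29 × ln 190 = 0.29 × 5.2470 = 1.5216
S₂/S₁ = e^1.5216 ≈ 4.58

4.58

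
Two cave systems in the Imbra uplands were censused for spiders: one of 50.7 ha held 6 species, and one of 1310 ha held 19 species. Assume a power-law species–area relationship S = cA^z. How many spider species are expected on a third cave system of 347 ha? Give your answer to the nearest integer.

z = ln(19/6) / ln(1310/50.7) = 1.1527 / 3.2519 = 0.3545
c = 6 / 50.7^0.3545 = 6 / 4.021 = 1.492
S₃ = 1.492 × 347^0.3545 = 1.492 × 7.952 ≈ 11.86

12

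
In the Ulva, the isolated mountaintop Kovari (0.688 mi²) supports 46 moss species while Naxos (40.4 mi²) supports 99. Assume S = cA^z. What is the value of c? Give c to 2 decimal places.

z = ln(S₂/S₁) / ln(A₂/A₁) = ln(99/46) / ln(40.4/0.688) = 0.7665 / 4.0728 = 0.1882
c = S₁ / A₁^z = 46 / 0.688^0.1882 = 46 / 0.932 = 49.35

49.35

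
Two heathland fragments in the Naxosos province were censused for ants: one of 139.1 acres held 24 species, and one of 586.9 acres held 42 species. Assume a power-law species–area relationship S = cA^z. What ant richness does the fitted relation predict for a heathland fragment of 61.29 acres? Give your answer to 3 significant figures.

z = ln(42/24) / ln(586.9/139.1) = 0.5596 / 1.4397 = 0.3887
c = 24 / 139.1^0.3887 = 24 / 6.81 = 3.524
S₃ = 3.524 × 61.29^0.3887 = 3.524 × 4.952 ≈ 17.45

17.5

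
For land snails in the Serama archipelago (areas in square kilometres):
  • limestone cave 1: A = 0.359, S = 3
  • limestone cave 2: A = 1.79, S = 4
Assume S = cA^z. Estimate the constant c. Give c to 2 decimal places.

z = ln(S₂/S₁) / ln(A₂/A₁) = ln(4/3) / ln(1.79/0.359) = 0.2877 / 1.6066 = 0.1791
c = S₁ / A₁^z = 3 / 0.359^0.1791 = 3 / 0.8324 = 3.604

3.60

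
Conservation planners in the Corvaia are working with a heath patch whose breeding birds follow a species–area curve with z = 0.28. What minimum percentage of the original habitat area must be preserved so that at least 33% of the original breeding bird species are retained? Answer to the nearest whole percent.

Need (A_new/A_old)^0.28 = 0.33, so A_new/A_old = 0.33^(1/0.28) = 0.33^3.571
ln(A_new/A_old) = ln 0.33 / 0.28 = -1.1087 / 0.28 = -3.9595
A_new/A_old = e^-3.9595 ≈ 0.01907

2%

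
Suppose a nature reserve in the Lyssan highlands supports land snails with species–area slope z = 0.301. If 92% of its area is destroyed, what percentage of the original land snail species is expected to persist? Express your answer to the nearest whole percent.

S_new/S_old = (A_new/A_old)^z = 0.08^0.301
= exp(0.301 × ln 0.08) = exp(0.301 × -2.5257) = exp(-0.7602) ≈ 0.4676

47%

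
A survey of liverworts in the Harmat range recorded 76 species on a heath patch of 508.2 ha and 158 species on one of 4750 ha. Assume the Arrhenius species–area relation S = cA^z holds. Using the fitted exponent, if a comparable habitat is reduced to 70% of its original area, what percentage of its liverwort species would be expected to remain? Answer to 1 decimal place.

z = ln(158/76) / ln(4750/508.2) = 0.7319 / 2.2350 = 0.3275
S_new/S_old = (A_new/A_old)^z = 0.7^0.3275 = exp(0.3275 × -0.3567) = 0.8898

89.0%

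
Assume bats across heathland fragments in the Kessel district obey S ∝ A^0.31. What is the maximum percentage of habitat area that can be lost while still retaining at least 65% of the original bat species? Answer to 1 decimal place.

Need (A_new/A_old)^0.31 = 0.65, so A_new/A_old = 0.65^(1/0.31) = 0.65^3.226
ln(A_new/A_old) = ln 0.65 / 0.31 = -0.4308 / 0.31 = -1.3896
A_new/A_old = e^-1.3896 ≈ 0.2492
Fraction that can be lost = 1 − 0.2492 = 0.7508

75.1%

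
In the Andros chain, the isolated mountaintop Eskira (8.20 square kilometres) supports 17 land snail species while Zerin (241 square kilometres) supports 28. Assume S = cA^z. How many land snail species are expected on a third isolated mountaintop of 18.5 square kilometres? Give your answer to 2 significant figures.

19

z = ln(28/17) / ln(241/8.2) = 0.4990 / 3.3807 = 0.1476
c = 17 / 8.2^0.1476 = 17 / 1.364 = 12.46
S₃ = 12.46 × 18.5^0.1476 = 12.46 × 1.538 ≈ 19.17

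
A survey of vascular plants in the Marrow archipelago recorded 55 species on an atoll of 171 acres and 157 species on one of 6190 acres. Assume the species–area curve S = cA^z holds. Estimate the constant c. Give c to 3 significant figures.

z = ln(S₂/S₁) / ln(A₂/A₁) = ln(157/55) / ln(6190/171) = 1.0489 / 3.5890 = 0.2923
c = S₁ / A₁^z = 55 / 171^0.2923 = 55 / 4.494 = 12.24

12.2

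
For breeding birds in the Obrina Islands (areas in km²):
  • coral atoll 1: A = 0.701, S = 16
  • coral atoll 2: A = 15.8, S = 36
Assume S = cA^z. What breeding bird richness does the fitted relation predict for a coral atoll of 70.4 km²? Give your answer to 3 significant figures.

53.1

z = ln(36/16) / ln(15.8/0.701) = 0.8109 / 3.1153 = 0.2603
c = 16 / 0.701^0.2603 = 16 / 0.9117 = 17.55
S₃ = 17.55 × 70.4^0.2603 = 17.55 × 3.026 ≈ 53.12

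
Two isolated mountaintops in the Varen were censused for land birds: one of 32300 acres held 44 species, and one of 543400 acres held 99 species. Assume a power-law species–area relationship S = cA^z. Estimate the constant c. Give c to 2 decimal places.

2.23

z = ln(S₂/S₁) / ln(A₂/A₁) = ln(99/44) / ln(543400/32300) = 0.8109 / 2.8228 = 0.2873
c = S₁ / A₁^z = 44 / 32300^0.2873 = 44 / 19.74 = 2.229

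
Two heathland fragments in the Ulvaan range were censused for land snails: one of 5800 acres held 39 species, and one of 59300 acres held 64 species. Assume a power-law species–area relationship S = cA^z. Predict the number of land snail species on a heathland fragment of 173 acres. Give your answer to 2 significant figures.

18

z = ln(64/39) / ln(59300/5800) = 0.4953 / 2.3248 = 0.2131
c = 39 / 5800^0.2131 = 39 / 6.337 = 6.155
S₃ = 6.155 × 173^0.2131 = 6.155 × 2.998 ≈ 18.45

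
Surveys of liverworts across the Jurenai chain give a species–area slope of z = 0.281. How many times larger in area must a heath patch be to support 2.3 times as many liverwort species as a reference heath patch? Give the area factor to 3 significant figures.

(A₂/A₁)^0.281 = 2.3, so A₂/A₁ = 2.3^(1/0.281) = 2.3^3.559
ln(A₂/A₁) = ln 2.3 / 0.281 = 0.8329 / 0.281 = 2.9641
A₂/A₁ = e^2.9641 ≈ 19.38

19.4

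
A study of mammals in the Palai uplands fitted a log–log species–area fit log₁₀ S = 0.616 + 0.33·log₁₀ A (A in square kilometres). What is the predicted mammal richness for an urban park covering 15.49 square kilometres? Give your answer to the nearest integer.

S = 4.13 × 15.49^0.33
ln S = ln 4.13 + 0.33 × ln 15.49 = 1.4184 + 0.33 × 2.7402 = 2.3227
S = e^2.3227 ≈ 10.2

10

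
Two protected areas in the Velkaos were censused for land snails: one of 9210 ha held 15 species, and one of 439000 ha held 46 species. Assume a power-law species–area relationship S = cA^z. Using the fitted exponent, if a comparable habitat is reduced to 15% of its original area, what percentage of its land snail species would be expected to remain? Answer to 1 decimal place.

57.7%

z = ln(46/15) / ln(439000/9210) = 1.1206 / 3.8642 = 0.2900
S_new/S_old = (A_new/A_old)^z = 0.15^0.2900 = exp(0.2900 × -1.8971) = 0.5769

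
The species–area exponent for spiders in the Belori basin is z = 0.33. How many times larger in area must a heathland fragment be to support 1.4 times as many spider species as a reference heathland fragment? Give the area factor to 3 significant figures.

(A₂/A₁)^0.33 = 1.4, so A₂/A₁ = 1.4^(1/0.33) = 1.4^3.03
ln(A₂/A₁) = ln 1.4 / 0.33 = 0.3365 / 0.33 = 1.0196
A₂/A₁ = e^1.0196 ≈ 2.772

2.77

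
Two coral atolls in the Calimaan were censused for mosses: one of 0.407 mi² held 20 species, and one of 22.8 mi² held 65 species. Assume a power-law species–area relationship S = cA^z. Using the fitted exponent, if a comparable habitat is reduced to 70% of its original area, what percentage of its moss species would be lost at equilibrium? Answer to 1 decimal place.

9.9%

z = ln(65/20) / ln(22.8/0.407) = 1.1787 / 4.0257 = 0.2928
S_new/S_old = (A_new/A_old)^z = 0.7^0.2928 = exp(0.2928 × -0.3567) = 0.9008
Fraction lost = 1 − 0.9008 = 0.09916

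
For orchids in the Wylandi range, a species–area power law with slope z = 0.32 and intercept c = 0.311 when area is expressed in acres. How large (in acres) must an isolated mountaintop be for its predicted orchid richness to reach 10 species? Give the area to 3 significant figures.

51300 acres

10 = 0.311 × A^0.32  ⇒  A^0.32 = 10/0.311 = 32.15
ln A = ln(32.15) / 0.32 = 3.4705 / 0.32 = 10.8455
A = e^10.8455 ≈ 51301 acres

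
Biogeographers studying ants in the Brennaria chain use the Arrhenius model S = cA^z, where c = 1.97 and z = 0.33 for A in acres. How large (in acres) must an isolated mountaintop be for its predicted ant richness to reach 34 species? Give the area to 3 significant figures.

34 = 1.97 × A^0.33  ⇒  A^0.33 = 34/1.97 = 17.26
ln A = ln(17.26) / 0.33 = 2.8483 / 0.33 = 8.6313
A = e^8.6313 ≈ 5604 acres

5600 acres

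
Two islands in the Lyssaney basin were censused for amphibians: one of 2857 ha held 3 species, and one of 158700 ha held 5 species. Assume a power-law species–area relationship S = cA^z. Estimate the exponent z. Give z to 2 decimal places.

Taking logs: ln S = ln c + z ln A, so z = (ln S₂ − ln S₁)/(ln A₂ − ln A₁).
z = ln(5/3) / ln(158700/2857) = ln(1.667) / ln(55.55) = 0.5108 / 4.0172 = 0.1272

0.13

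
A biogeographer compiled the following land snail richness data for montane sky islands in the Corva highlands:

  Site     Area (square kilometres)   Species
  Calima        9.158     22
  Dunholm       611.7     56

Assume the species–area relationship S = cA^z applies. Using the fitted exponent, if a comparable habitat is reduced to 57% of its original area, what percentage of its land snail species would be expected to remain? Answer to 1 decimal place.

z = ln(56/22) / ln(611.7/9.158) = 0.9343 / 4.2016 = 0.2224
S_new/S_old = (A_new/A_old)^z = 0.57^0.2224 = exp(0.2224 × -0.5621) = 0.8825

88.2%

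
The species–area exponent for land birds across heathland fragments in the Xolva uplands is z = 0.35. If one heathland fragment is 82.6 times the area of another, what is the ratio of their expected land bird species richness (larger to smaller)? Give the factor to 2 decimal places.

4.69

S₂/S₁ = (A₂/A₁)^z = 82.6^0.35
ln(S₂/S₁) = 0.35 × ln 82.6 = 0.35 × 4.4140 = 1.5449
S₂/S₁ = e^1.5449 ≈ 4.688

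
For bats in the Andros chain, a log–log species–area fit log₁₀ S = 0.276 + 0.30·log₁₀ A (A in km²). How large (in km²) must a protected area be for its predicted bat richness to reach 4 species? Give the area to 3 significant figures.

4 = 1.888 × A^0.3  ⇒  A^0.3 = 4/1.888 = 2.119
ln A = ln(2.119) / 0.3 = 0.7508 / 0.3 = 2.5026
A = e^2.5026 ≈ 12.21 km²

12.2 km²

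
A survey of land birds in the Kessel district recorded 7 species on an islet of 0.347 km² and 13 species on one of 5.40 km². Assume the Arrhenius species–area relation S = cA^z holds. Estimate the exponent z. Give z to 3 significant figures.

0.226

Taking logs: ln S = ln c + z ln A, so z = (ln S₂ − ln S₁)/(ln A₂ − ln A₁).
z = ln(13/7) / ln(5.4/0.347) = ln(1.857) / ln(15.56) = 0.6190 / 2.7448 = 0.2255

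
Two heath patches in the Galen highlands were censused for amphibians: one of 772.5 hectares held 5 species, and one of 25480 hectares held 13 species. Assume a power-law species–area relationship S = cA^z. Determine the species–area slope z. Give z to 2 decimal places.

Taking logs: ln S = ln c + z ln A, so z = (ln S₂ − ln S₁)/(ln A₂ − ln A₁).
z = ln(13/5) / ln(25480/772.5) = ln(2.6) / ln(32.98) = 0.9555 / 3.4960 = 0.2733

0.27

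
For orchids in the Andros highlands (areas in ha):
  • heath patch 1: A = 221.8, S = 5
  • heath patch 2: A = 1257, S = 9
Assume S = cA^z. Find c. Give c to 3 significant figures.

0.802

z = ln(S₂/S₁) / ln(A₂/A₁) = ln(9/5) / ln(1257/221.8) = 0.5878 / 1.7347 = 0.3388
c = S₁ / A₁^z = 5 / 221.8^0.3388 = 5 / 6.236 = 0.8018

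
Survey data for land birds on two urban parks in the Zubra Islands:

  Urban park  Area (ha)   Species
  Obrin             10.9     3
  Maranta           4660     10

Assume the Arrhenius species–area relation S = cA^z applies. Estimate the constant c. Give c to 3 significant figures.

1.87

z = ln(S₂/S₁) / ln(A₂/A₁) = ln(10/3) / ln(4660/10.9) = 1.2040 / 6.0580 = 0.1987
c = S₁ / A₁^z = 3 / 10.9^0.1987 = 3 / 1.608 = 1.866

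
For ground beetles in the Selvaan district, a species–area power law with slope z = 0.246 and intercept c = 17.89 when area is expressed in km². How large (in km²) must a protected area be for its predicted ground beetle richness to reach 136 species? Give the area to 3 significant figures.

3810 km²

136 = 17.89 × A^0.246  ⇒  A^0.246 = 136/17.89 = 7.602
ln A = ln(7.602) / 0.246 = 2.0284 / 0.246 = 8.2456
A = e^8.2456 ≈ 3811 km²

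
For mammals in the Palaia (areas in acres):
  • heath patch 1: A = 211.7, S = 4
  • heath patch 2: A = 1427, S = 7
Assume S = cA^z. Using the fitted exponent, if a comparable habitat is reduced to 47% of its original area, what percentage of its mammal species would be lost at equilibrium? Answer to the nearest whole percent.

z = ln(7/4) / ln(1427/211.7) = 0.5596 / 1.9082 = 0.2933
S_new/S_old = (A_new/A_old)^z = 0.47^0.2933 = exp(0.2933 × -0.7550) = 0.8014
Fraction lost = 1 − 0.8014 = 0.1986

20%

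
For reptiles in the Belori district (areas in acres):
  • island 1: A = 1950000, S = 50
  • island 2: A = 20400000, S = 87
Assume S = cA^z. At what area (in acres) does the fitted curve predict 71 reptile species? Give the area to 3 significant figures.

z = ln(87/50) / ln(20400000/1950000) = 0.5539 / 2.3477 = 0.2359
c = 50 / 1950000^0.2359 = 50 / 30.48 = 1.641
A = (71/1.641)^(1/0.2359) ⇒ ln A = ln(43.28)/0.2359 = 15.9696
A = e^15.9696 ≈ 8620376 acres

8620000 acres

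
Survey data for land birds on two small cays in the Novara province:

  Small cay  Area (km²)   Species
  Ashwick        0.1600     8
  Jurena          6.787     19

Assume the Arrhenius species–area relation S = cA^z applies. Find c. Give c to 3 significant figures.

z = ln(S₂/S₁) / ln(A₂/A₁) = ln(19/8) / ln(6.787/0.16) = 0.8650 / 3.7476 = 0.2308
c = S₁ / A₁^z = 8 / 0.16^0.2308 = 8 / 0.6551 = 12.21

12.2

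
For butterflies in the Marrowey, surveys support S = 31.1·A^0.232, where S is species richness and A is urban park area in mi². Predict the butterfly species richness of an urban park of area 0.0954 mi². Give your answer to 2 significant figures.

S = 31.1 × 0.0954^0.232
ln S = ln 31.1 + 0.232 × ln 0.0954 = 3.4372 + 0.232 × -2.3497 = 2.8921
S = e^2.8921 ≈ 18.03

18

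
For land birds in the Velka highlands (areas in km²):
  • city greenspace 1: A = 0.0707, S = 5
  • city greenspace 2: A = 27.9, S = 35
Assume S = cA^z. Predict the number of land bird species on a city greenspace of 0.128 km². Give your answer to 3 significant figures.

6.07

z = ln(35/5) / ln(27.9/0.0707) = 1.9459 / 5.9779 = 0.3255
c = 5 / 0.0707^0.3255 = 5 / 0.4222 = 11.84
S₃ = 11.84 × 0.128^0.3255 = 11.84 × 0.5121 ≈ 6.066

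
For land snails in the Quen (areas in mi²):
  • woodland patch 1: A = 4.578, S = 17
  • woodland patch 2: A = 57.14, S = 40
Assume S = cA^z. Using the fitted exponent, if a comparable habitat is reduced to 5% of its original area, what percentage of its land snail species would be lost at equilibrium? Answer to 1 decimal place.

63.8%

z = ln(40/17) / ln(57.14/4.578) = 0.8557 / 2.5242 = 0.3390
S_new/S_old = (A_new/A_old)^z = 0.05^0.3390 = exp(0.3390 × -2.9957) = 0.3622
Fraction lost = 1 − 0.3622 = 0.6378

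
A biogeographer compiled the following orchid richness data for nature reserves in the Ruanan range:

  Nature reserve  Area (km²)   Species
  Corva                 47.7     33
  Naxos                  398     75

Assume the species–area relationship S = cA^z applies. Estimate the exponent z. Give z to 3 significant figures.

0.387

Taking logs: ln S = ln c + z ln A, so z = (ln S₂ − ln S₁)/(ln A₂ − ln A₁).
z = ln(75/33) / ln(398/47.7) = ln(2.273) / ln(8.344) = 0.8210 / 2.1215 = 0.3870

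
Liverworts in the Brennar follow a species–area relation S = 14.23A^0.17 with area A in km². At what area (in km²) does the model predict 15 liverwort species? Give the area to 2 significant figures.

15 = 14.23 × A^0.17  ⇒  A^0.17 = 15/14.23 = 1.054
ln A = ln(1.054) / 0.17 = 0.0527 / 0.17 = 0.3100
A = e^0.3100 ≈ 1.363 km²

1.4 km²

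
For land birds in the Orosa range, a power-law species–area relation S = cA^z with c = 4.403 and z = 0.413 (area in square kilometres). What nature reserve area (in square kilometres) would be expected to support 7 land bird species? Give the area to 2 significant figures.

7 = 4.403 × A^0.413  ⇒  A^0.413 = 7/4.403 = 1.59
ln A = ln(1.59) / 0.413 = 0.4636 / 0.413 = 1.1226
A = e^1.1226 ≈ 3.073 square kilometres

3.1 square kilometres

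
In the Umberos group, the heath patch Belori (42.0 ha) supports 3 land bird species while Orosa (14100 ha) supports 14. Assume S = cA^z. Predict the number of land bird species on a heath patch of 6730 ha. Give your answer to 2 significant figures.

z = ln(14/3) / ln(14100/42) = 1.5404 / 5.8163 = 0.2649
c = 3 / 42^0.2649 = 3 / 2.691 = 1.115
S₃ = 1.115 × 6730^0.2649 = 1.115 × 10.32 ≈ 11.51

12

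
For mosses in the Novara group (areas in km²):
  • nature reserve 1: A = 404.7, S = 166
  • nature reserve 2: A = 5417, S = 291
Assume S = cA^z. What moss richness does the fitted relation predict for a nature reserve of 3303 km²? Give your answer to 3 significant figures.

z = ln(291/166) / ln(5417/404.7) = 0.5613 / 2.5942 = 0.2164
c = 166 / 404.7^0.2164 = 166 / 3.666 = 45.29
S₃ = 45.29 × 3303^0.2164 = 45.29 × 5.773 ≈ 261.5

261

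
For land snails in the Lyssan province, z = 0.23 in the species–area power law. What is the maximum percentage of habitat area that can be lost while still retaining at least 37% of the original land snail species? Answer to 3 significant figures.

98.7%

Need (A_new/A_old)^0.23 = 0.37, so A_new/A_old = 0.37^(1/0.23) = 0.37^4.348
ln(A_new/A_old) = ln 0.37 / 0.23 = -0.9943 / 0.23 = -4.3228
A_new/A_old = e^-4.3228 ≈ 0.01326
Fraction that can be lost = 1 − 0.01326 = 0.9867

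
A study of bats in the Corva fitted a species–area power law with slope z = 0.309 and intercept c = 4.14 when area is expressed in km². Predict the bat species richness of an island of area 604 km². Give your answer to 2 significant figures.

S = 4.14 × 604^0.309
ln S = ln 4.14 + 0.309 × ln 604 = 1.4207 + 0.309 × 6.4036 = 3.3994
S = e^3.3994 ≈ 29.95

30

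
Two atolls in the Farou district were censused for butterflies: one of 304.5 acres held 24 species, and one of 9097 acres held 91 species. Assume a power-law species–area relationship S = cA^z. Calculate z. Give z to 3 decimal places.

0.392

Taking logs: ln S = ln c + z ln A, so z = (ln S₂ − ln S₁)/(ln A₂ − ln A₁).
z = ln(91/24) / ln(9097/304.5) = ln(3.792) / ln(29.88) = 1.3328 / 3.3970 = 0.3923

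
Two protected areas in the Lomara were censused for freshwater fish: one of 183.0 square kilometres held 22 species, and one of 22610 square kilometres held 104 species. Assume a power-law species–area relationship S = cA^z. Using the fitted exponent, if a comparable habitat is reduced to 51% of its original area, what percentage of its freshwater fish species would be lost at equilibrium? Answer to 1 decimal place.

z = ln(104/22) / ln(22610/183) = 1.5533 / 4.8167 = 0.3225
S_new/S_old = (A_new/A_old)^z = 0.51^0.3225 = exp(0.3225 × -0.6733) = 0.8048
Fraction lost = 1 − 0.8048 = 0.1952

19.5%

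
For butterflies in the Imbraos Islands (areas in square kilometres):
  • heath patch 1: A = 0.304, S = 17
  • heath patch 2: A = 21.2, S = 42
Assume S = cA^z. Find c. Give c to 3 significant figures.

z = ln(S₂/S₁) / ln(A₂/A₁) = ln(42/17) / ln(21.2/0.304) = 0.9045 / 4.2447 = 0.2131
c = S₁ / A₁^z = 17 / 0.304^0.2131 = 17 / 0.7759 = 21.91

21.9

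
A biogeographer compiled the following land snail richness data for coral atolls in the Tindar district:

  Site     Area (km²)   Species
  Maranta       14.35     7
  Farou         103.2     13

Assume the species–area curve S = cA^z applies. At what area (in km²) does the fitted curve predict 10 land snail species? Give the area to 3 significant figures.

44.7 km²

z = ln(13/7) / ln(103.2/14.35) = 0.6190 / 1.9729 = 0.3138
c = 7 / 14.35^0.3138 = 7 / 2.307 = 3.035
A = (10/3.035)^(1/0.3138) ⇒ ln A = ln(3.295)/0.3138 = 3.8005
A = e^3.8005 ≈ 44.72 km²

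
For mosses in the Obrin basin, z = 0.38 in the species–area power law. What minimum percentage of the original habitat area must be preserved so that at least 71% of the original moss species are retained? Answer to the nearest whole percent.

41%

Need (A_new/A_old)^0.38 = 0.71, so A_new/A_old = 0.71^(1/0.38) = 0.71^2.632
ln(A_new/A_old) = ln 0.71 / 0.38 = -0.3425 / 0.38 = -0.9013
A_new/A_old = e^-0.9013 ≈ 0.406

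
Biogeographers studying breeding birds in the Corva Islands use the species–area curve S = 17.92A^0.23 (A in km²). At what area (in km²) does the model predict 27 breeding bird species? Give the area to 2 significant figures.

5.9 km²

27 = 17.92 × A^0.23  ⇒  A^0.23 = 27/17.92 = 1.507
ln A = ln(1.507) / 0.23 = 0.4099 / 0.23 = 1.7823
A = e^1.7823 ≈ 5.943 km²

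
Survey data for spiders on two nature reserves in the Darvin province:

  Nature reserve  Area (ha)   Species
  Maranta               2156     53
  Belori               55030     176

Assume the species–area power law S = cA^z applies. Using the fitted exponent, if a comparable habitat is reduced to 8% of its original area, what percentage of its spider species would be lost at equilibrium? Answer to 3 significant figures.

z = ln(176/53) / ln(55030/2156) = 1.2002 / 3.2396 = 0.3705
S_new/S_old = (A_new/A_old)^z = 0.08^0.3705 = exp(0.3705 × -2.5257) = 0.3923
Fraction lost = 1 − 0.3923 = 0.6077

60.8%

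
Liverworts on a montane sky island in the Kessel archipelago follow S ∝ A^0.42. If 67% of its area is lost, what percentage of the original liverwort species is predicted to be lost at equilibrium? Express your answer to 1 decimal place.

37.2%

S_new/S_old = (A_new/A_old)^z = 0.33^0.42
= exp(0.42 × ln 0.33) = exp(0.42 × -1.1087) = exp(-0.4656) ≈ 0.6277
Fraction lost = 1 − 0.6277 = 0.3723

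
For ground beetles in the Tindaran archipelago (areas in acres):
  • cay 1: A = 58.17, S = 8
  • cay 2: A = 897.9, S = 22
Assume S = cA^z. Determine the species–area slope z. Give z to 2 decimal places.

Taking logs: ln S = ln c + z ln A, so z = (ln S₂ − ln S₁)/(ln A₂ − ln A₁).
z = ln(22/8) / ln(897.9/58.17) = ln(2.75) / ln(15.44) = 1.0116 / 2.7367 = 0.3696

0.37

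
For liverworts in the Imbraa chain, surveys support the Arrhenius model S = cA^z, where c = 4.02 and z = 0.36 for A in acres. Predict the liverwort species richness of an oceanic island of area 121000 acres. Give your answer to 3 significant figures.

S = 4.02 × 121000^0.36
ln S = ln 4.02 + 0.36 × ln 121000 = 1.3913 + 0.36 × 11.7035 = 5.6046
S = e^5.6046 ≈ 271.7

272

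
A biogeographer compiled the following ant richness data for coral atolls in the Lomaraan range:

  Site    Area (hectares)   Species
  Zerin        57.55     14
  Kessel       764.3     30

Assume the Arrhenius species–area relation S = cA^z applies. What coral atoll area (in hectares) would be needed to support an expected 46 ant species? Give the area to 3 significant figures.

z = ln(30/14) / ln(764.3/57.55) = 0.7621 / 2.5863 = 0.2947
c = 14 / 57.55^0.2947 = 14 / 3.301 = 4.241
A = (46/4.241)^(1/0.2947) ⇒ ln A = ln(10.85)/0.2947 = 8.0895
A = e^8.0895 ≈ 3260 hectares

3260 hectares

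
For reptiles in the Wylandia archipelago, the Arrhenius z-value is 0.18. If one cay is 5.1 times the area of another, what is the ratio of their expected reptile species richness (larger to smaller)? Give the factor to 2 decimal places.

1.34

S₂/S₁ = (A₂/A₁)^z = 5.1^0.18
ln(S₂/S₁) = 0.18 × ln 5.1 = 0.18 × 1.6292 = 0.2933
S₂/S₁ = e^0.2933 ≈ 1.341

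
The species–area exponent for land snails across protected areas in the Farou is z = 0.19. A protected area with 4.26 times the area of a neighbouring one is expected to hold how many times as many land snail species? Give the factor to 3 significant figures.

1.32

S₂/S₁ = (A₂/A₁)^z = 4.26^0.19
ln(S₂/S₁) = 0.19 × ln 4.26 = 0.19 × 1.4493 = 0.2754
S₂/S₁ = e^0.2754 ≈ 1.317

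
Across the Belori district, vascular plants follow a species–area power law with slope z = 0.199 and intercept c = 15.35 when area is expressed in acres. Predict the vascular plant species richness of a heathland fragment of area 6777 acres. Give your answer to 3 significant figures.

88.8

S = 15.35 × 6777^0.199
ln S = ln 15.35 + 0.199 × ln 6777 = 2.7311 + 0.199 × 8.8213 = 4.4866
S = e^4.4866 ≈ 88.81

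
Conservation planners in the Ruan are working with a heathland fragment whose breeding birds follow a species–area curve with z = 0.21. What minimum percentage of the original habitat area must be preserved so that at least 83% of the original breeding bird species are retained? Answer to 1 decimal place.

41.2%

Need (A_new/A_old)^0.21 = 0.83, so A_new/A_old = 0.83^(1/0.21) = 0.83^4.762
ln(A_new/A_old) = ln 0.83 / 0.21 = -0.1863 / 0.21 = -0.8873
A_new/A_old = e^-0.8873 ≈ 0.4118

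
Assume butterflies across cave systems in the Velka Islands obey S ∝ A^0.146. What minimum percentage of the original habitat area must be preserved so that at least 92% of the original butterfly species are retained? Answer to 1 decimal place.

Need (A_new/A_old)^0.146 = 0.92, so A_new/A_old = 0.92^(1/0.146) = 0.92^6.849
ln(A_new/A_old) = ln 0.92 / 0.146 = -0.0834 / 0.146 = -0.5711
A_new/A_old = e^-0.5711 ≈ 0.5649

56.5%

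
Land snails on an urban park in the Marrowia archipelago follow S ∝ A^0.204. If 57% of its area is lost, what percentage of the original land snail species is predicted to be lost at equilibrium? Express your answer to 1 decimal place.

15.8%

S_new/S_old = (A_new/A_old)^z = 0.43^0.204
= exp(0.204 × ln 0.43) = exp(0.204 × -0.8440) = exp(-0.1722) ≈ 0.8418
Fraction lost = 1 − 0.8418 = 0.1582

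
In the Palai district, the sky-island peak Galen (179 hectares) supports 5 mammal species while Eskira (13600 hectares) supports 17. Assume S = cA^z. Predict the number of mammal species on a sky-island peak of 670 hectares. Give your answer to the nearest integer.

z = ln(17/5) / ln(13600/179) = 1.2238 / 4.3304 = 0.2826
c = 5 / 179^0.2826 = 5 / 4.332 = 1.154
S₃ = 1.154 × 670^0.2826 = 1.154 × 6.29 ≈ 7.26

7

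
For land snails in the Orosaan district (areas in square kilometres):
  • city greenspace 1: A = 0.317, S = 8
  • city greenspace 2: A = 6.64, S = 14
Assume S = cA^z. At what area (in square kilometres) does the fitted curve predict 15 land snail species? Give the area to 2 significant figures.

z = ln(14/8) / ln(6.64/0.317) = 0.5596 / 3.0420 = 0.1840
c = 8 / 0.317^0.1840 = 8 / 0.8095 = 9.883
A = (15/9.883)^(1/0.1840) ⇒ ln A = ln(1.518)/0.1840 = 2.2681
A = e^2.2681 ≈ 9.661 square kilometres

9.7 square kilometres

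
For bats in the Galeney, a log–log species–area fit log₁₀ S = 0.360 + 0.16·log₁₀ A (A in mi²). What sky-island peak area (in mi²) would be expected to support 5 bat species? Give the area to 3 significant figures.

5 = 2.291 × A^0.16  ⇒  A^0.16 = 5/2.291 = 2.183
ln A = ln(2.183) / 0.16 = 0.7805 / 0.16 = 4.8782
A = e^4.8782 ≈ 131.4 mi²

131 mi²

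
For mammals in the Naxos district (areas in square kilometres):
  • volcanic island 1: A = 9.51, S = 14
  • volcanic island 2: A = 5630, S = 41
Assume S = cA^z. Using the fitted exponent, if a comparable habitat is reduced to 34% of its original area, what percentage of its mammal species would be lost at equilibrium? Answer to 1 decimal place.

z = ln(41/14) / ln(5630/9.51) = 1.0745 / 6.3835 = 0.1683
S_new/S_old = (A_new/A_old)^z = 0.34^0.1683 = exp(0.1683 × -1.0788) = 0.8339
Fraction lost = 1 − 0.8339 = 0.1661

16.6%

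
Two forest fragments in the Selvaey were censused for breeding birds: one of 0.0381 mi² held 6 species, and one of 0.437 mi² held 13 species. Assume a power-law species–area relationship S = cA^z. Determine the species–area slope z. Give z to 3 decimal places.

Taking logs: ln S = ln c + z ln A, so z = (ln S₂ − ln S₁)/(ln A₂ − ln A₁).
z = ln(13/6) / ln(0.437/0.0381) = ln(2.167) / ln(11.47) = 0.7732 / 2.4397 = 0.3169

0.317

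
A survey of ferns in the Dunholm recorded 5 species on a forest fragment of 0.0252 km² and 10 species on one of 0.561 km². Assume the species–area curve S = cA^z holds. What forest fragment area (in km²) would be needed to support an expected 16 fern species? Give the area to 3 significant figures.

z = ln(10/5) / ln(0.561/0.0252) = 0.6931 / 3.1029 = 0.2234
c = 5 / 0.0252^0.2234 = 5 / 0.4394 = 11.38
A = (16/11.38)^(1/0.2234) ⇒ ln A = ln(1.406)/0.2234 = 1.5259
A = e^1.5259 ≈ 4.599 km²

4.60 km²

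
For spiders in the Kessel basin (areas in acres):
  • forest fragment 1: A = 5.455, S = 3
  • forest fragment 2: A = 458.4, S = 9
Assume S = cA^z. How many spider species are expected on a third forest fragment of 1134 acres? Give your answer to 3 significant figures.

z = ln(9/3) / ln(458.4/5.455) = 1.0986 / 4.4312 = 0.2479
c = 3 / 5.455^0.2479 = 3 / 1.523 = 1.97
S₃ = 1.97 × 1134^0.2479 = 1.97 × 5.719 ≈ 11.27

11.3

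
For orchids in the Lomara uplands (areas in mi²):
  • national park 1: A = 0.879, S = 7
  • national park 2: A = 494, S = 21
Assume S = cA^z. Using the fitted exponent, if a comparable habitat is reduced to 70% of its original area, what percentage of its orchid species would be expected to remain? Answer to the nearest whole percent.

94%

z = ln(21/7) / ln(494/0.879) = 1.0986 / 6.3315 = 0.1735
S_new/S_old = (A_new/A_old)^z = 0.7^0.1735 = exp(0.1735 × -0.3567) = 0.94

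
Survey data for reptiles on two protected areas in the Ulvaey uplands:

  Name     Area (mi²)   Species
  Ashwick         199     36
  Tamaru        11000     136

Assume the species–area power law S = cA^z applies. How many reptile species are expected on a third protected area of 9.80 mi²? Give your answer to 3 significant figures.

13.3

z = ln(136/36) / ln(11000/199) = 1.3291 / 4.0123 = 0.3313
c = 36 / 199^0.3313 = 36 / 5.775 = 6.234
S₃ = 6.234 × 9.8^0.3313 = 6.234 × 2.13 ≈ 13.28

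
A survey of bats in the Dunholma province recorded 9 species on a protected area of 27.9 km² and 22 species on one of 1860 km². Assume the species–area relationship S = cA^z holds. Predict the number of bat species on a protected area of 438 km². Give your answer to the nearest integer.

z = ln(22/9) / ln(1860/27.9) = 0.8938 / 4.1997 = 0.2128
c = 9 / 27.9^0.2128 = 9 / 2.031 = 4.432
S₃ = 4.432 × 438^0.2128 = 4.432 × 3.649 ≈ 16.17

16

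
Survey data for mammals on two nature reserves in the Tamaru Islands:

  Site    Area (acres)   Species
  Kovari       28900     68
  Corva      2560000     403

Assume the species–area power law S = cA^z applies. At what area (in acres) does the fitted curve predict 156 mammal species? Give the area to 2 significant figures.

230000 acres

z = ln(403/68) / ln(2560000/28900) = 1.7794 / 4.4839 = 0.3968
c = 68 / 28900^0.3968 = 68 / 58.92 = 1.154
A = (156/1.154)^(1/0.3968) ⇒ ln A = ln(135.2)/0.3968 = 12.3640
A = e^12.3640 ≈ 234207 acres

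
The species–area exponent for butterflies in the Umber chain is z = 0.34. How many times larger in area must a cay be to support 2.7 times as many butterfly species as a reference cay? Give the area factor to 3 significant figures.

18.6

(A₂/A₁)^0.34 = 2.7, so A₂/A₁ = 2.7^(1/0.34) = 2.7^2.941
ln(A₂/A₁) = ln 2.7 / 0.34 = 0.9933 / 0.34 = 2.9213
A₂/A₁ = e^2.9213 ≈ 18.57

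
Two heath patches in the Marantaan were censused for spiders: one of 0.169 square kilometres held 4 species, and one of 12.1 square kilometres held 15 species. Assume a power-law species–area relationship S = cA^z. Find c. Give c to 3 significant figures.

6.93

z = ln(S₂/S₁) / ln(A₂/A₁) = ln(15/4) / ln(12.1/0.169) = 1.3218 / 4.2711 = 0.3095
c = S₁ / A₁^z = 4 / 0.169^0.3095 = 4 / 0.5768 = 6.934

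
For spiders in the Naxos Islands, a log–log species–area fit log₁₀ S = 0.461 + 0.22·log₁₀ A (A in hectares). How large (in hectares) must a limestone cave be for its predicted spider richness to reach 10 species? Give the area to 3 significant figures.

282 hectares

10 = 2.891 × A^0.22  ⇒  A^0.22 = 10/2.891 = 3.459
ln A = ln(3.459) / 0.22 = 1.2411 / 0.22 = 5.6413
A = e^5.6413 ≈ 281.8 hectares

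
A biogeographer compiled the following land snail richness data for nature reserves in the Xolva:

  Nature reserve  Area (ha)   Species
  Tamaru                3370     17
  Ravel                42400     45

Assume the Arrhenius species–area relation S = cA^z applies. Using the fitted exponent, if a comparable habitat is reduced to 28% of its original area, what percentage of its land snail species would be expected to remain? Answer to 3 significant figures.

61.3%

z = ln(45/17) / ln(42400/3370) = 0.9734 / 2.5322 = 0.3844
S_new/S_old = (A_new/A_old)^z = 0.28^0.3844 = exp(0.3844 × -1.2730) = 0.613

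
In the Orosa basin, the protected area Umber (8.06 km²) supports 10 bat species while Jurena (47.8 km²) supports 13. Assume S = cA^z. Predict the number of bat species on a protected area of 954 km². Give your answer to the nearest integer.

20

z = ln(13/10) / ln(47.8/8.06) = 0.2624 / 1.7801 = 0.1474
c = 10 / 8.06^0.1474 = 10 / 1.36 = 7.352
S₃ = 7.352 × 954^0.1474 = 7.352 × 2.749 ≈ 20.21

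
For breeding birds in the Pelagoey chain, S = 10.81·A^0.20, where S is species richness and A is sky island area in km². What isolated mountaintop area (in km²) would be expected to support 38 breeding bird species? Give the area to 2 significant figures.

38 = 10.81 × A^0.2  ⇒  A^0.2 = 38/10.81 = 3.515
ln A = ln(3.515) / 0.2 = 1.2571 / 0.2 = 6.2856
A = e^6.2856 ≈ 536.8 km²

540 km²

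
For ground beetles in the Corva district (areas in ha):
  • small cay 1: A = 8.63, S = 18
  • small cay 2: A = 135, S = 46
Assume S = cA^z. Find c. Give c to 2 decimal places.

8.63

z = ln(S₂/S₁) / ln(A₂/A₁) = ln(46/18) / ln(135/8.63) = 0.9383 / 2.7500 = 0.3412
c = S₁ / A₁^z = 18 / 8.63^0.3412 = 18 / 2.086 = 8.628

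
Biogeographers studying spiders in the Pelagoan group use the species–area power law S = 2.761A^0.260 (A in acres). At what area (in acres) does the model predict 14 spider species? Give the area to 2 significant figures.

510 acres

14 = 2.761 × A^0.26  ⇒  A^0.26 = 14/2.761 = 5.071
ln A = ln(5.071) / 0.26 = 1.6235 / 0.26 = 6.2441
A = e^6.2441 ≈ 515 acres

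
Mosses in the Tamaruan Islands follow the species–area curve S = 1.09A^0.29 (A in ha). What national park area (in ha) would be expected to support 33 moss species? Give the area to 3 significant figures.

128000 ha

33 = 1.09 × A^0.29  ⇒  A^0.29 = 33/1.09 = 30.28
ln A = ln(30.28) / 0.29 = 3.4103 / 0.29 = 11.7598
A = e^11.7598 ≈ 127996 ha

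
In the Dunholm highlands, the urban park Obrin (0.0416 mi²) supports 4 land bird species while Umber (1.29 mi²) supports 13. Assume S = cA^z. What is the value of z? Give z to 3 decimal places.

Taking logs: ln S = ln c + z ln A, so z = (ln S₂ − ln S₁)/(ln A₂ − ln A₁).
z = ln(13/4) / ln(1.29/0.0416) = ln(3.25) / ln(31.01) = 1.1787 / 3.4343 = 0.3432

0.343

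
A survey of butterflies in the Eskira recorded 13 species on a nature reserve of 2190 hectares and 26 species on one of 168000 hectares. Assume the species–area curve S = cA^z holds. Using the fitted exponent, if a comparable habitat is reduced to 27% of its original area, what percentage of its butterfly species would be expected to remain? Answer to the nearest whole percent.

81%

z = ln(26/13) / ln(168000/2190) = 0.6931 / 4.3401 = 0.1597
S_new/S_old = (A_new/A_old)^z = 0.27^0.1597 = exp(0.1597 × -1.3093) = 0.8113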